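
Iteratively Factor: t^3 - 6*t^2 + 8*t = (t)*(t^2 - 6*t + 8) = t*(t - 4)*(t - 2)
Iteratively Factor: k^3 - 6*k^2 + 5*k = (k - 1)*(k^2 - 5*k) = k*(k - 1)*(k - 5)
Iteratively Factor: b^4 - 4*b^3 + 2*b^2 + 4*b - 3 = (b - 1)*(b^3 - 3*b^2 - b + 3) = (b - 3)*(b - 1)*(b^2 - 1) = (b - 3)*(b - 1)*(b + 1)*(b - 1)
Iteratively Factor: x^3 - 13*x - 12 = (x + 3)*(x^2 - 3*x - 4) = (x + 1)*(x + 3)*(x - 4)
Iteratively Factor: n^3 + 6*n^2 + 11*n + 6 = (n + 1)*(n^2 + 5*n + 6) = (n + 1)*(n + 3)*(n + 2)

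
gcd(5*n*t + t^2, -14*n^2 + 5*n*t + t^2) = 1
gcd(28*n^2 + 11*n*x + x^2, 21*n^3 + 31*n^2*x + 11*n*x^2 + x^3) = 7*n + x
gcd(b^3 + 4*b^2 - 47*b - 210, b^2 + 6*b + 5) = b + 5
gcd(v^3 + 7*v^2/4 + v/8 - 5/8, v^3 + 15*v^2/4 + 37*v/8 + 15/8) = v^2 + 9*v/4 + 5/4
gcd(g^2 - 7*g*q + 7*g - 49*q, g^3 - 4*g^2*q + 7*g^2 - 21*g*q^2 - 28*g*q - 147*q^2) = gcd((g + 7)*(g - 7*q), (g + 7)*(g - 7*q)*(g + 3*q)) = -g^2 + 7*g*q - 7*g + 49*q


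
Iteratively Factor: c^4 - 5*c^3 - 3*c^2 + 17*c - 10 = (c - 1)*(c^3 - 4*c^2 - 7*c + 10) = (c - 5)*(c - 1)*(c^2 + c - 2) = (c - 5)*(c - 1)^2*(c + 2)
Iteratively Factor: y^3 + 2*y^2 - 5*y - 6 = (y + 3)*(y^2 - y - 2) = (y + 1)*(y + 3)*(y - 2)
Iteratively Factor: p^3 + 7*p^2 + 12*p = (p + 3)*(p^2 + 4*p) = p*(p + 3)*(p + 4)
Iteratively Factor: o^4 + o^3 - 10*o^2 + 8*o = (o - 2)*(o^3 + 3*o^2 - 4*o) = (o - 2)*(o + 4)*(o^2 - o) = (o - 2)*(o - 1)*(o + 4)*(o)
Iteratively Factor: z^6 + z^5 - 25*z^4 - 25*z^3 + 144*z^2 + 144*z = (z - 4)*(z^5 + 5*z^4 - 5*z^3 - 45*z^2 - 36*z) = (z - 4)*(z + 4)*(z^4 + z^3 - 9*z^2 - 9*z) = (z - 4)*(z + 3)*(z + 4)*(z^3 - 2*z^2 - 3*z) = (z - 4)*(z - 3)*(z + 3)*(z + 4)*(z^2 + z) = z*(z - 4)*(z - 3)*(z + 3)*(z + 4)*(z + 1)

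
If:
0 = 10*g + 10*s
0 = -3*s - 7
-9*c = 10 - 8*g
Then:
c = 26/27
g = 7/3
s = -7/3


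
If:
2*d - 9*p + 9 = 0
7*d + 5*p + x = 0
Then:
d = -9*x/73 - 45/73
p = 63/73 - 2*x/73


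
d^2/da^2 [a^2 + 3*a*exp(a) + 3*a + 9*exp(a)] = 3*a*exp(a) + 15*exp(a) + 2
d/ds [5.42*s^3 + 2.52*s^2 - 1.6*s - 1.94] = 16.26*s^2 + 5.04*s - 1.6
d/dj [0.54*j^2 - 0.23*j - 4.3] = 1.08*j - 0.23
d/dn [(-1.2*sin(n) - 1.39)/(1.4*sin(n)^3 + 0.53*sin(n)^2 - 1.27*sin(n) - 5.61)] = (3.36*sin(n)^3 + 6.474*sin(n)^2 + 1.4734*sin(n) + 4.9667)*cos(n)/(1.96*sin(n)^6 + 1.484*sin(n)^5 - 3.2751*sin(n)^4 - 17.0542*sin(n)^3 - 4.3337*sin(n)^2 + 14.2494*sin(n) + 31.4721)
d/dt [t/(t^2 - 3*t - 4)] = (-t^2 - 4)/(t^4 - 6*t^3 + t^2 + 24*t + 16)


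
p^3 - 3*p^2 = p^2*(p - 3)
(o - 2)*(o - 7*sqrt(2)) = o^2 - 7*sqrt(2)*o - 2*o + 14*sqrt(2)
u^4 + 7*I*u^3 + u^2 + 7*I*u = u*(u - I)*(u + I)*(u + 7*I)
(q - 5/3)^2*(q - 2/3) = q^3 - 4*q^2 + 5*q - 50/27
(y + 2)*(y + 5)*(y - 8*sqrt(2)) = y^3 - 8*sqrt(2)*y^2 + 7*y^2 - 56*sqrt(2)*y + 10*y - 80*sqrt(2)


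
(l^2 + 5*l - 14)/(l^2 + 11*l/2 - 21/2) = 2*(l - 2)/(2*l - 3)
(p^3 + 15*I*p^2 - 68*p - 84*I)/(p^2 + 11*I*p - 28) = (p^2 + 8*I*p - 12)/(p + 4*I)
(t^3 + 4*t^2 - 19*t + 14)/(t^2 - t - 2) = (t^2 + 6*t - 7)/(t + 1)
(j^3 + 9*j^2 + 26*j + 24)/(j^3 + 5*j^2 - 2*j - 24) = (j + 2)/(j - 2)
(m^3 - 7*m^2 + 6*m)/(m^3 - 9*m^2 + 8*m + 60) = m*(m - 1)/(m^2 - 3*m - 10)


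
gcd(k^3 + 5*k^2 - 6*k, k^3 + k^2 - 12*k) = k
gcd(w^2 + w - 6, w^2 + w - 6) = w^2 + w - 6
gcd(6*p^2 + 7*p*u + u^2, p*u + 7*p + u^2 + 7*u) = p + u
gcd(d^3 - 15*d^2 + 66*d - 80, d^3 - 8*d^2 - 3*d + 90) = d - 5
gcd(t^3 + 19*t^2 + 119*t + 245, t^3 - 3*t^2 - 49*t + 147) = t + 7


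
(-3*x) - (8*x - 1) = 1 - 11*x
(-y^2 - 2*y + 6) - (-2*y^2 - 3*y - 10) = y^2 + y + 16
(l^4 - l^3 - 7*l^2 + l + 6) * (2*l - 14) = 2*l^5 - 16*l^4 + 100*l^2 - 2*l - 84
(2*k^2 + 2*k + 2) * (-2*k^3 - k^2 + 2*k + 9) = -4*k^5 - 6*k^4 - 2*k^3 + 20*k^2 + 22*k + 18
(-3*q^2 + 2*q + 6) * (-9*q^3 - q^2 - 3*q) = 27*q^5 - 15*q^4 - 47*q^3 - 12*q^2 - 18*q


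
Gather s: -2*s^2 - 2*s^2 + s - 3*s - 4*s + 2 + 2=-4*s^2 - 6*s + 4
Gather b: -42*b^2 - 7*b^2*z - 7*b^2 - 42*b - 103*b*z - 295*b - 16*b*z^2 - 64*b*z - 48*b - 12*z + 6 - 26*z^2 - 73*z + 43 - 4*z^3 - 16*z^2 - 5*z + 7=b^2*(-7*z - 49) + b*(-16*z^2 - 167*z - 385) - 4*z^3 - 42*z^2 - 90*z + 56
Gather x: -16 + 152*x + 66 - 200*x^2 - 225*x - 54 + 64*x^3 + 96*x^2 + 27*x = 64*x^3 - 104*x^2 - 46*x - 4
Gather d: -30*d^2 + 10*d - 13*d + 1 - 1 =-30*d^2 - 3*d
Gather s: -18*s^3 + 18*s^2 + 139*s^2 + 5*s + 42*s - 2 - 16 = -18*s^3 + 157*s^2 + 47*s - 18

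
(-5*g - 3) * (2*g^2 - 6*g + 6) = -10*g^3 + 24*g^2 - 12*g - 18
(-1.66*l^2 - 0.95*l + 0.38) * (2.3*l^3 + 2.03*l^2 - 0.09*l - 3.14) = -3.818*l^5 - 5.5548*l^4 - 0.9051*l^3 + 6.0693*l^2 + 2.9488*l - 1.1932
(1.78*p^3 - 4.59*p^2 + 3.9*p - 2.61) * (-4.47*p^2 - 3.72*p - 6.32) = -7.9566*p^5 + 13.8957*p^4 - 11.6078*p^3 + 26.1675*p^2 - 14.9388*p + 16.4952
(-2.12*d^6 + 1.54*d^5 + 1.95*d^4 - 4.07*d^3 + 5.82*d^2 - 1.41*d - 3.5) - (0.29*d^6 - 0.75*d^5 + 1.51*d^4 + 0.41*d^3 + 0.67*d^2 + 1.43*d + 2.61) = -2.41*d^6 + 2.29*d^5 + 0.44*d^4 - 4.48*d^3 + 5.15*d^2 - 2.84*d - 6.11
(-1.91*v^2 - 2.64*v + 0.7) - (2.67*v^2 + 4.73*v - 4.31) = -4.58*v^2 - 7.37*v + 5.01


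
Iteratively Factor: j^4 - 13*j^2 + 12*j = (j - 3)*(j^3 + 3*j^2 - 4*j) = (j - 3)*(j + 4)*(j^2 - j) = (j - 3)*(j - 1)*(j + 4)*(j)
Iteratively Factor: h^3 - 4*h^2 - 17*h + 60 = (h - 3)*(h^2 - h - 20) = (h - 5)*(h - 3)*(h + 4)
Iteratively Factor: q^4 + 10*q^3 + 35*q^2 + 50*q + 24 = (q + 1)*(q^3 + 9*q^2 + 26*q + 24) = (q + 1)*(q + 3)*(q^2 + 6*q + 8) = (q + 1)*(q + 3)*(q + 4)*(q + 2)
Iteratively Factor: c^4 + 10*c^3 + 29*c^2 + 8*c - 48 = (c - 1)*(c^3 + 11*c^2 + 40*c + 48) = (c - 1)*(c + 4)*(c^2 + 7*c + 12) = (c - 1)*(c + 3)*(c + 4)*(c + 4)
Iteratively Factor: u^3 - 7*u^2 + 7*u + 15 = (u - 5)*(u^2 - 2*u - 3) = (u - 5)*(u - 3)*(u + 1)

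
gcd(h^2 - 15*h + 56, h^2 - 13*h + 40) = h - 8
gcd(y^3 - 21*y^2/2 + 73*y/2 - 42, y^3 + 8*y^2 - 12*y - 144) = y - 4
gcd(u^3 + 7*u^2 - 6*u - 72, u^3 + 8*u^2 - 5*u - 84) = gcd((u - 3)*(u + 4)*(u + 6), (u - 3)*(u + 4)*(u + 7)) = u^2 + u - 12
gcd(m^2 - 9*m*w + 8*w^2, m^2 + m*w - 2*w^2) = -m + w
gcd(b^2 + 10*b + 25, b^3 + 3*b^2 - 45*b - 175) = b^2 + 10*b + 25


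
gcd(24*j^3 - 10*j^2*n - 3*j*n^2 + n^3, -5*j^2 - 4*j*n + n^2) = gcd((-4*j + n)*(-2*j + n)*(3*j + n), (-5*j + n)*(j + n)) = 1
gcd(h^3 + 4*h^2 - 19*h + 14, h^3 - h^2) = h - 1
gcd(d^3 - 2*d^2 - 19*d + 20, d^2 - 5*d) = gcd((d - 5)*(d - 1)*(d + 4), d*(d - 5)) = d - 5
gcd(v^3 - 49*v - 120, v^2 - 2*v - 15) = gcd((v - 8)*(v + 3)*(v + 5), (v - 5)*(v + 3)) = v + 3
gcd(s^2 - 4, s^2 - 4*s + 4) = s - 2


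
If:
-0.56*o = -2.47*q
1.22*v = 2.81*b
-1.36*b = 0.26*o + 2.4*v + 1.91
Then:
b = 0.434163701067616*v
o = -11.5017793594306*v - 7.34615384615385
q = -2.60769086691544*v - 1.66552475864217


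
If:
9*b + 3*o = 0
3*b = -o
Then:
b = -o/3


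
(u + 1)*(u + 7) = u^2 + 8*u + 7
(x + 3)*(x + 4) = x^2 + 7*x + 12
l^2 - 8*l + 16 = (l - 4)^2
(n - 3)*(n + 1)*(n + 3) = n^3 + n^2 - 9*n - 9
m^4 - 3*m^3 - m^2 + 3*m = m*(m - 3)*(m - 1)*(m + 1)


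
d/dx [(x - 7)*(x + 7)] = 2*x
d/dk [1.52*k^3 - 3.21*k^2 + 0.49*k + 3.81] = 4.56*k^2 - 6.42*k + 0.49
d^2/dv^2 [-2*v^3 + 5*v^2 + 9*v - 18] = 10 - 12*v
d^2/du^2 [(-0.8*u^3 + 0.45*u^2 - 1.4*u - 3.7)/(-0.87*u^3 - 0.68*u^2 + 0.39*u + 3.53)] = (1.77635683940025e-15*u^7 - 1.62777*u^6 + 7.9866*u^5 + 67.14225*u^4 + 21.76487*u^3 + 54.45438*u^2 + 142.26666*u + 3.81893)/(0.658503*u^9 + 1.544076*u^8 + 0.321291*u^7 - 9.085483*u^6 - 12.674115*u^5 + 2.599842*u^4 + 38.080566*u^3 + 23.809497*u^2 - 14.579253*u - 43.986977)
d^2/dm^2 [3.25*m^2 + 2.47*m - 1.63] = 6.50000000000000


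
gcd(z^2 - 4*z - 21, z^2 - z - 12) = z + 3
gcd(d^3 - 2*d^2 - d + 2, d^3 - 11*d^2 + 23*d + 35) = d + 1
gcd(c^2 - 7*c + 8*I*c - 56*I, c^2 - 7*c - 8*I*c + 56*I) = c - 7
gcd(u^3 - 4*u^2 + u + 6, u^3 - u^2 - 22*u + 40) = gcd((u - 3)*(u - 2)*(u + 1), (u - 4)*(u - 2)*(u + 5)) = u - 2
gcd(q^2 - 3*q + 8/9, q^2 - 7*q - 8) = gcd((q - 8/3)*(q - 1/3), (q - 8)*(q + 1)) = 1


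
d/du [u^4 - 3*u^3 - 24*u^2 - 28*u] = 4*u^3 - 9*u^2 - 48*u - 28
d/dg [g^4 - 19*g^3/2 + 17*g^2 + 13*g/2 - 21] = 4*g^3 - 57*g^2/2 + 34*g + 13/2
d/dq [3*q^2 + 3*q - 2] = 6*q + 3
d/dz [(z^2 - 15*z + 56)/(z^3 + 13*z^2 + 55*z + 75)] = (-z^3 + 35*z^2 - 93*z - 841)/(z^5 + 21*z^4 + 174*z^3 + 710*z^2 + 1425*z + 1125)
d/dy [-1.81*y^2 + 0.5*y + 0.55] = 0.5 - 3.62*y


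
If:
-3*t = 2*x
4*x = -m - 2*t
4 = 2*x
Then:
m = -16/3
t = -4/3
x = 2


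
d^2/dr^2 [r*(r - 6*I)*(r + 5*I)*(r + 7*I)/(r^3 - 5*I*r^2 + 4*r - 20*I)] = 4*(-11*r^6 + 279*I*r^5 + 867*r^4 - 57*I*r^3 - 7530*r^2 + 27900*I*r - 15800)/(r^9 - 15*I*r^8 - 63*r^7 - 55*I*r^6 - 852*r^5 + 780*I*r^4 - 3536*r^3 + 5040*I*r^2 - 4800*r + 8000*I)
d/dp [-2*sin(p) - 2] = -2*cos(p)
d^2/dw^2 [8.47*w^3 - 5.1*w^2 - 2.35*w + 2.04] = 50.82*w - 10.2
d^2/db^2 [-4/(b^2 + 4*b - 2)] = 8*(b^2 + 4*b - 4*(b + 2)^2 - 2)/(b^2 + 4*b - 2)^3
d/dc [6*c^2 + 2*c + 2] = 12*c + 2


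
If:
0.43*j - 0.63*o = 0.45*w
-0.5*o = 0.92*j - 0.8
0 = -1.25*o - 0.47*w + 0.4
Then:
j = 0.85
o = 0.03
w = 0.78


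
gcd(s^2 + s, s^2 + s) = s^2 + s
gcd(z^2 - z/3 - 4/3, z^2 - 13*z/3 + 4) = z - 4/3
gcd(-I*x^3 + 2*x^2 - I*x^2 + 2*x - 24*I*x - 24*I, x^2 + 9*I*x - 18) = x + 6*I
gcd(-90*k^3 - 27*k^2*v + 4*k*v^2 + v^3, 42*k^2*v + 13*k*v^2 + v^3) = 6*k + v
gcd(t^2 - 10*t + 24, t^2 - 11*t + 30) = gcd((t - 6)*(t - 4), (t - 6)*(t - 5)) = t - 6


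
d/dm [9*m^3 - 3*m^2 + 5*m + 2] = 27*m^2 - 6*m + 5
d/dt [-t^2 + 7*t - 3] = 7 - 2*t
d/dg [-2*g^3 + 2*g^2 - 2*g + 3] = -6*g^2 + 4*g - 2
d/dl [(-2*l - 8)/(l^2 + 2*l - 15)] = 2*(-l^2 - 2*l + 2*(l + 1)*(l + 4) + 15)/(l^2 + 2*l - 15)^2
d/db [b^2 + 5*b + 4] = 2*b + 5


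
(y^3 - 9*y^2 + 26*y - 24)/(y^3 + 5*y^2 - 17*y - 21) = (y^2 - 6*y + 8)/(y^2 + 8*y + 7)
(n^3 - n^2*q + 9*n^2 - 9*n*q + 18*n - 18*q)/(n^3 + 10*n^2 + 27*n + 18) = (n - q)/(n + 1)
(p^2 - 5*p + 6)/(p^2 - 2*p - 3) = (p - 2)/(p + 1)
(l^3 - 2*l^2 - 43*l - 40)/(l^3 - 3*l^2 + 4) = (l^2 - 3*l - 40)/(l^2 - 4*l + 4)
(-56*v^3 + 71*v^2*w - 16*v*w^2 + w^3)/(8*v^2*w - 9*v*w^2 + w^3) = (-7*v + w)/w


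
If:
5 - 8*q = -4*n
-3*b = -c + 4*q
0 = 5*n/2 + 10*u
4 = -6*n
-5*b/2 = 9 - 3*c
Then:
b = 11/13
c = 289/78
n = -2/3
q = 7/24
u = 1/6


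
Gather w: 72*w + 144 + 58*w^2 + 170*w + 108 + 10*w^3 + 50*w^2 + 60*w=10*w^3 + 108*w^2 + 302*w + 252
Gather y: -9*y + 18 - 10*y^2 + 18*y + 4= -10*y^2 + 9*y + 22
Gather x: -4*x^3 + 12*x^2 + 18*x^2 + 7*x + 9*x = -4*x^3 + 30*x^2 + 16*x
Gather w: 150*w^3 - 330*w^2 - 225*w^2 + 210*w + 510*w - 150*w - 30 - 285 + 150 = 150*w^3 - 555*w^2 + 570*w - 165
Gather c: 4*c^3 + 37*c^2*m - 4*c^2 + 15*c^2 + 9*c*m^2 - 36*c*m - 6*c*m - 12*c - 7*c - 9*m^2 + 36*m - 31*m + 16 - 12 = 4*c^3 + c^2*(37*m + 11) + c*(9*m^2 - 42*m - 19) - 9*m^2 + 5*m + 4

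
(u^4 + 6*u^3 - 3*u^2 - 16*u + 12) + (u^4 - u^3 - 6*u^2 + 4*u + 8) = 2*u^4 + 5*u^3 - 9*u^2 - 12*u + 20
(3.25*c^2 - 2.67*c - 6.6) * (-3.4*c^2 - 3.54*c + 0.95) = -11.05*c^4 - 2.427*c^3 + 34.9793*c^2 + 20.8275*c - 6.27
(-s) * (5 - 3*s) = 3*s^2 - 5*s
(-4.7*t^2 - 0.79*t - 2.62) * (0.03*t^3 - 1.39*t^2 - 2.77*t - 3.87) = -0.141*t^5 + 6.5093*t^4 + 14.0385*t^3 + 24.0191*t^2 + 10.3147*t + 10.1394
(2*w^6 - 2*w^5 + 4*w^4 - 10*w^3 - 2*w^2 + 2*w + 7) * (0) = 0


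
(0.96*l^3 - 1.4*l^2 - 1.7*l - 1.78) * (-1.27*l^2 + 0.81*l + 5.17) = -1.2192*l^5 + 2.5556*l^4 + 5.9882*l^3 - 6.3544*l^2 - 10.2308*l - 9.2026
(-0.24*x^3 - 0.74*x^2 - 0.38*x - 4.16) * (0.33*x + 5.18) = -0.0792*x^4 - 1.4874*x^3 - 3.9586*x^2 - 3.3412*x - 21.5488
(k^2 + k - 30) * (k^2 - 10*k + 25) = k^4 - 9*k^3 - 15*k^2 + 325*k - 750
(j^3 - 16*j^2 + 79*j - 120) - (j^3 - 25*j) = -16*j^2 + 104*j - 120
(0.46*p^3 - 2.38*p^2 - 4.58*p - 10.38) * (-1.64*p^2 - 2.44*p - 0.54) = -0.7544*p^5 + 2.7808*p^4 + 13.07*p^3 + 29.4836*p^2 + 27.8004*p + 5.6052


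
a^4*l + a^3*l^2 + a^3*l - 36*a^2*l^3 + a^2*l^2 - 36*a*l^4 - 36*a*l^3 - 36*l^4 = (a - 6*l)*(a + l)*(a + 6*l)*(a*l + l)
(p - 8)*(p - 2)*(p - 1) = p^3 - 11*p^2 + 26*p - 16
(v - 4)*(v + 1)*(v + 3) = v^3 - 13*v - 12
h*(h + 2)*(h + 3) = h^3 + 5*h^2 + 6*h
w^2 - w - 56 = (w - 8)*(w + 7)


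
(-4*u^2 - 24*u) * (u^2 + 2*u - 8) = -4*u^4 - 32*u^3 - 16*u^2 + 192*u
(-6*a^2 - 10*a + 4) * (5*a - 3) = -30*a^3 - 32*a^2 + 50*a - 12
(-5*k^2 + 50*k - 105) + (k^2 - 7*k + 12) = -4*k^2 + 43*k - 93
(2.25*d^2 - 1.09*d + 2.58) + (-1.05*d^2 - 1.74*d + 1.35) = 1.2*d^2 - 2.83*d + 3.93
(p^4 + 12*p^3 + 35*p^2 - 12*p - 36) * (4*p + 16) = 4*p^5 + 64*p^4 + 332*p^3 + 512*p^2 - 336*p - 576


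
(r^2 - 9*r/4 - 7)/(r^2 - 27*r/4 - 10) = (-4*r^2 + 9*r + 28)/(-4*r^2 + 27*r + 40)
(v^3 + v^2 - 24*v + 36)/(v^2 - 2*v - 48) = (v^2 - 5*v + 6)/(v - 8)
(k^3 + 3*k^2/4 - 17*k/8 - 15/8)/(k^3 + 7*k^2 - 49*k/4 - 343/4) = (8*k^3 + 6*k^2 - 17*k - 15)/(2*(4*k^3 + 28*k^2 - 49*k - 343))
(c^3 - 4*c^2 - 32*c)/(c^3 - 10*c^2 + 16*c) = (c + 4)/(c - 2)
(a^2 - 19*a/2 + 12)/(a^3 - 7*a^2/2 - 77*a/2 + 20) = (2*a - 3)/(2*a^2 + 9*a - 5)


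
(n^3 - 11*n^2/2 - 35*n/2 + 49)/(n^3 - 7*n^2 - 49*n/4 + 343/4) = 2*(n - 2)/(2*n - 7)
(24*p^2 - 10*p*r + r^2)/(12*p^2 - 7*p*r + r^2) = (6*p - r)/(3*p - r)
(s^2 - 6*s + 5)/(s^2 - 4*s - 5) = (s - 1)/(s + 1)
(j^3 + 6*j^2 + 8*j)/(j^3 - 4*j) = (j + 4)/(j - 2)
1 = 1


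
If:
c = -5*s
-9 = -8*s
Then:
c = -45/8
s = 9/8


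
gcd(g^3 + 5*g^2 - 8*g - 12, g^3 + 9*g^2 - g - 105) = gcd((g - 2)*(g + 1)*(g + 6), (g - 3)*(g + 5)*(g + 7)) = 1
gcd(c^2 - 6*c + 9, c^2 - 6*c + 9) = c^2 - 6*c + 9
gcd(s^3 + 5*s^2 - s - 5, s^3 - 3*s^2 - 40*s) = s + 5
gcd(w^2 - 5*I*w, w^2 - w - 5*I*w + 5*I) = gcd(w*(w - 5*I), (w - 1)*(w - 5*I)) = w - 5*I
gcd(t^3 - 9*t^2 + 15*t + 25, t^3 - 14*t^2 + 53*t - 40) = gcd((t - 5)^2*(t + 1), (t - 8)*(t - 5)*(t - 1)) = t - 5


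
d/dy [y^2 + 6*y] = 2*y + 6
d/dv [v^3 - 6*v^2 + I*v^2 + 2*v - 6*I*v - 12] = 3*v^2 + 2*v*(-6 + I) + 2 - 6*I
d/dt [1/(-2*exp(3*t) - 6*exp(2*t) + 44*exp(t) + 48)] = (3*exp(2*t) + 6*exp(t) - 22)*exp(t)/(2*(exp(3*t) + 3*exp(2*t) - 22*exp(t) - 24)^2)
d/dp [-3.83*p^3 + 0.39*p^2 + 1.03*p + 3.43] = -11.49*p^2 + 0.78*p + 1.03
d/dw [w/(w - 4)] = -4/(w - 4)^2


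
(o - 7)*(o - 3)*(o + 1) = o^3 - 9*o^2 + 11*o + 21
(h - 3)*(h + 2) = h^2 - h - 6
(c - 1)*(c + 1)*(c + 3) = c^3 + 3*c^2 - c - 3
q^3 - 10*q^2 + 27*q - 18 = (q - 6)*(q - 3)*(q - 1)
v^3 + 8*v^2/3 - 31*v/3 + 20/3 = (v - 4/3)*(v - 1)*(v + 5)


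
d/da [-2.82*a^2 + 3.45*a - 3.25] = 3.45 - 5.64*a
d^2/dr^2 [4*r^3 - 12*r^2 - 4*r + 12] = 24*r - 24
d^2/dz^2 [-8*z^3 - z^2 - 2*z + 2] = -48*z - 2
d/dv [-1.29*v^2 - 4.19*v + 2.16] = -2.58*v - 4.19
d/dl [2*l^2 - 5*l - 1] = 4*l - 5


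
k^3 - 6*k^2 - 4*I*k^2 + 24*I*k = k*(k - 6)*(k - 4*I)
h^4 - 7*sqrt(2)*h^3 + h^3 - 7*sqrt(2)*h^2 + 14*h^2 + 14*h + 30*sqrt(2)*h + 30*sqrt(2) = (h + 1)*(h - 5*sqrt(2))*(h - 3*sqrt(2))*(h + sqrt(2))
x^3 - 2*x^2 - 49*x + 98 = (x - 7)*(x - 2)*(x + 7)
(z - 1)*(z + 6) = z^2 + 5*z - 6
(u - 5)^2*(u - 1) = u^3 - 11*u^2 + 35*u - 25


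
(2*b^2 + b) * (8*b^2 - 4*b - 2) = 16*b^4 - 8*b^2 - 2*b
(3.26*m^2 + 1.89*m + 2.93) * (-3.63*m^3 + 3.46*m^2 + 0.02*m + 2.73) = -11.8338*m^5 + 4.4189*m^4 - 4.0313*m^3 + 19.0754*m^2 + 5.2183*m + 7.9989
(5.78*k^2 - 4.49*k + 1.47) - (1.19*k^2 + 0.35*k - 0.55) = 4.59*k^2 - 4.84*k + 2.02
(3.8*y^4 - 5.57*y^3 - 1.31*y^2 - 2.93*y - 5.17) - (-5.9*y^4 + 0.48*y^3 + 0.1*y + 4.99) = 9.7*y^4 - 6.05*y^3 - 1.31*y^2 - 3.03*y - 10.16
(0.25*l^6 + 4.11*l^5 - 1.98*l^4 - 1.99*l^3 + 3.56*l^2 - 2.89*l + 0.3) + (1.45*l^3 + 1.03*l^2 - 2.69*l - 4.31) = 0.25*l^6 + 4.11*l^5 - 1.98*l^4 - 0.54*l^3 + 4.59*l^2 - 5.58*l - 4.01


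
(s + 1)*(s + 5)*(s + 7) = s^3 + 13*s^2 + 47*s + 35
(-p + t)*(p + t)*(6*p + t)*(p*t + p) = -6*p^4*t - 6*p^4 - p^3*t^2 - p^3*t + 6*p^2*t^3 + 6*p^2*t^2 + p*t^4 + p*t^3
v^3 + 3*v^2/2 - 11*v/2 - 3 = (v - 2)*(v + 1/2)*(v + 3)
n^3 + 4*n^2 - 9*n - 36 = (n - 3)*(n + 3)*(n + 4)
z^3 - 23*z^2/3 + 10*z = z*(z - 6)*(z - 5/3)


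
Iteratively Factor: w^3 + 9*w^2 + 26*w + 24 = (w + 3)*(w^2 + 6*w + 8) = (w + 2)*(w + 3)*(w + 4)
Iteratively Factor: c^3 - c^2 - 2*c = (c)*(c^2 - c - 2) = c*(c - 2)*(c + 1)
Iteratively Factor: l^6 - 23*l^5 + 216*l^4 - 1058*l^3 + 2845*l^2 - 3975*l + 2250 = (l - 3)*(l^5 - 20*l^4 + 156*l^3 - 590*l^2 + 1075*l - 750) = (l - 3)^2*(l^4 - 17*l^3 + 105*l^2 - 275*l + 250) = (l - 5)*(l - 3)^2*(l^3 - 12*l^2 + 45*l - 50) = (l - 5)^2*(l - 3)^2*(l^2 - 7*l + 10) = (l - 5)^2*(l - 3)^2*(l - 2)*(l - 5)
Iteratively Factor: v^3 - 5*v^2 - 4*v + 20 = (v - 2)*(v^2 - 3*v - 10) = (v - 5)*(v - 2)*(v + 2)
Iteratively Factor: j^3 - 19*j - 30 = (j - 5)*(j^2 + 5*j + 6) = (j - 5)*(j + 3)*(j + 2)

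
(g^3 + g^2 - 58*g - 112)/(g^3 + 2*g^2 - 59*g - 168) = (g + 2)/(g + 3)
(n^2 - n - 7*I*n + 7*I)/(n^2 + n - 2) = (n - 7*I)/(n + 2)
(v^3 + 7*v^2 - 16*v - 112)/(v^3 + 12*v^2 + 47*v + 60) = (v^2 + 3*v - 28)/(v^2 + 8*v + 15)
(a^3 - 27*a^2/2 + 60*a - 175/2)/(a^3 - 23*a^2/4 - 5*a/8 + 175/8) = 4*(2*a^2 - 17*a + 35)/(8*a^2 - 6*a - 35)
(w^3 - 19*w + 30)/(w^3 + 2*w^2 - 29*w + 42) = (w + 5)/(w + 7)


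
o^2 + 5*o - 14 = (o - 2)*(o + 7)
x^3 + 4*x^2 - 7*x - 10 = (x - 2)*(x + 1)*(x + 5)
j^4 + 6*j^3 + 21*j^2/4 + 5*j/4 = j*(j + 1/2)^2*(j + 5)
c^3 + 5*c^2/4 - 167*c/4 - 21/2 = (c - 6)*(c + 1/4)*(c + 7)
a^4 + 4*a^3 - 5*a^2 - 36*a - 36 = (a - 3)*(a + 2)^2*(a + 3)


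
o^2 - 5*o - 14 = (o - 7)*(o + 2)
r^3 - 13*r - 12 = (r - 4)*(r + 1)*(r + 3)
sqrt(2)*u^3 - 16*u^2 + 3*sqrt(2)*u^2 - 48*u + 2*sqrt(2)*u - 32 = (u + 2)*(u - 8*sqrt(2))*(sqrt(2)*u + sqrt(2))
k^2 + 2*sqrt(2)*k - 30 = (k - 3*sqrt(2))*(k + 5*sqrt(2))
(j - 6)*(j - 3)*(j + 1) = j^3 - 8*j^2 + 9*j + 18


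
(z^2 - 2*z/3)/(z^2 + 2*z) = (z - 2/3)/(z + 2)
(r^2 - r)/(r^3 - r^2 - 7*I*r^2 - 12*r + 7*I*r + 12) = r/(r^2 - 7*I*r - 12)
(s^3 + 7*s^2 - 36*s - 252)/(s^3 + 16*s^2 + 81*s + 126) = (s - 6)/(s + 3)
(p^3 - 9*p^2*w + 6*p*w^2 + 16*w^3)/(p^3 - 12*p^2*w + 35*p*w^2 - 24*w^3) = (p^2 - p*w - 2*w^2)/(p^2 - 4*p*w + 3*w^2)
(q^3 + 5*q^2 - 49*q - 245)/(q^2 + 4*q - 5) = (q^2 - 49)/(q - 1)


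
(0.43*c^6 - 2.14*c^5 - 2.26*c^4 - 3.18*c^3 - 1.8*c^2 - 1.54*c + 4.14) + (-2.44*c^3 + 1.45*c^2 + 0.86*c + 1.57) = 0.43*c^6 - 2.14*c^5 - 2.26*c^4 - 5.62*c^3 - 0.35*c^2 - 0.68*c + 5.71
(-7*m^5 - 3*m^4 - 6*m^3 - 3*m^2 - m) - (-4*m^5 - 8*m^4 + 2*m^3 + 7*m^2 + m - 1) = -3*m^5 + 5*m^4 - 8*m^3 - 10*m^2 - 2*m + 1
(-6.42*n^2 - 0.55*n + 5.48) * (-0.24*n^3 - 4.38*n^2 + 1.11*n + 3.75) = 1.5408*n^5 + 28.2516*n^4 - 6.0324*n^3 - 48.6879*n^2 + 4.0203*n + 20.55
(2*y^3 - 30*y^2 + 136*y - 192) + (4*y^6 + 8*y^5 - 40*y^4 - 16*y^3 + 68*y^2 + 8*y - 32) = 4*y^6 + 8*y^5 - 40*y^4 - 14*y^3 + 38*y^2 + 144*y - 224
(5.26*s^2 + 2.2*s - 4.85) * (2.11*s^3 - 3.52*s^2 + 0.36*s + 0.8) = 11.0986*s^5 - 13.8732*s^4 - 16.0839*s^3 + 22.072*s^2 + 0.0140000000000005*s - 3.88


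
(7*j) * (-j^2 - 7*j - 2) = -7*j^3 - 49*j^2 - 14*j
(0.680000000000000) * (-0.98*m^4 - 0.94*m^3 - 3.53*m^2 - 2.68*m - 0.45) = -0.6664*m^4 - 0.6392*m^3 - 2.4004*m^2 - 1.8224*m - 0.306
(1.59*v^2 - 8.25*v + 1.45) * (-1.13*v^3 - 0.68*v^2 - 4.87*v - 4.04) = -1.7967*v^5 + 8.2413*v^4 - 3.7718*v^3 + 32.7679*v^2 + 26.2685*v - 5.858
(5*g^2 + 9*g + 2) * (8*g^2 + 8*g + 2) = 40*g^4 + 112*g^3 + 98*g^2 + 34*g + 4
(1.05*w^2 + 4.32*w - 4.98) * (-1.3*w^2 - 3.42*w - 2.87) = -1.365*w^4 - 9.207*w^3 - 11.3139*w^2 + 4.6332*w + 14.2926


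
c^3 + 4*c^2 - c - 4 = (c - 1)*(c + 1)*(c + 4)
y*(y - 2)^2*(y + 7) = y^4 + 3*y^3 - 24*y^2 + 28*y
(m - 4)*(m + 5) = m^2 + m - 20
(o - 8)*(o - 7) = o^2 - 15*o + 56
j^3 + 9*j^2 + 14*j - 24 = (j - 1)*(j + 4)*(j + 6)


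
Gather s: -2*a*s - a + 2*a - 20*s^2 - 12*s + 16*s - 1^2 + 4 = a - 20*s^2 + s*(4 - 2*a) + 3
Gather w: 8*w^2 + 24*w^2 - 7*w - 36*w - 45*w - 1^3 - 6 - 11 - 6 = 32*w^2 - 88*w - 24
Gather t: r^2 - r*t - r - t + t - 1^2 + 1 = r^2 - r*t - r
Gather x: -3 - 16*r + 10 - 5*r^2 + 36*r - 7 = -5*r^2 + 20*r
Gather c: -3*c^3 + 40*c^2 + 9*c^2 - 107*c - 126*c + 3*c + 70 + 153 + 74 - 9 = -3*c^3 + 49*c^2 - 230*c + 288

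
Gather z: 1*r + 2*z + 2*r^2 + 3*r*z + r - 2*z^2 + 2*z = 2*r^2 + 2*r - 2*z^2 + z*(3*r + 4)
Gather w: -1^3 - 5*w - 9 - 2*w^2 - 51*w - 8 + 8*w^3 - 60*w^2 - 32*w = 8*w^3 - 62*w^2 - 88*w - 18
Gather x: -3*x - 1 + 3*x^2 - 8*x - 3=3*x^2 - 11*x - 4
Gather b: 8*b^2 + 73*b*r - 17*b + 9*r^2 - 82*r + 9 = 8*b^2 + b*(73*r - 17) + 9*r^2 - 82*r + 9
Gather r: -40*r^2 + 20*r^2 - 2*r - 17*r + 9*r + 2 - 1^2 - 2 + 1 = -20*r^2 - 10*r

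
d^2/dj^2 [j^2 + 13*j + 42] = 2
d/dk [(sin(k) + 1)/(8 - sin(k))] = 9*cos(k)/(sin(k) - 8)^2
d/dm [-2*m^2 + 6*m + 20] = 6 - 4*m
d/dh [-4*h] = -4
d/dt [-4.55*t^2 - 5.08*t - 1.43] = -9.1*t - 5.08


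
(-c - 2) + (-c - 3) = -2*c - 5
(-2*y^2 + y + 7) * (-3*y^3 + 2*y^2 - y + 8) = 6*y^5 - 7*y^4 - 17*y^3 - 3*y^2 + y + 56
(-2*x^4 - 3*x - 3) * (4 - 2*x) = 4*x^5 - 8*x^4 + 6*x^2 - 6*x - 12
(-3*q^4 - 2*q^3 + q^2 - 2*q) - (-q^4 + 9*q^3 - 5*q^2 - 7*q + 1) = -2*q^4 - 11*q^3 + 6*q^2 + 5*q - 1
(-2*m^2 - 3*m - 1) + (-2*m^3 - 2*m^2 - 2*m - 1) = -2*m^3 - 4*m^2 - 5*m - 2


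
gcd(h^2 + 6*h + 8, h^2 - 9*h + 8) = 1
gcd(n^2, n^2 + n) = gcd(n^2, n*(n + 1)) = n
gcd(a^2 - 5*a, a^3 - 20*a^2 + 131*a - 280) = a - 5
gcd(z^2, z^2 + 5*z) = z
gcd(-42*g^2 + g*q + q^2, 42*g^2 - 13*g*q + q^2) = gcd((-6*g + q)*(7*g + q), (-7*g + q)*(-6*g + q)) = -6*g + q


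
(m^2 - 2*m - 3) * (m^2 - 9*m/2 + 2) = m^4 - 13*m^3/2 + 8*m^2 + 19*m/2 - 6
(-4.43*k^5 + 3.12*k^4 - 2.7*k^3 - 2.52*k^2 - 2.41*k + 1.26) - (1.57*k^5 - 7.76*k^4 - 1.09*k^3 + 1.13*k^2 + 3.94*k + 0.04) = -6.0*k^5 + 10.88*k^4 - 1.61*k^3 - 3.65*k^2 - 6.35*k + 1.22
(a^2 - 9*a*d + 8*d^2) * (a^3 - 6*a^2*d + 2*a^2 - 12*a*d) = a^5 - 15*a^4*d + 2*a^4 + 62*a^3*d^2 - 30*a^3*d - 48*a^2*d^3 + 124*a^2*d^2 - 96*a*d^3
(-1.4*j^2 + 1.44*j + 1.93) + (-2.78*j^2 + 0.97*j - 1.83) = -4.18*j^2 + 2.41*j + 0.0999999999999999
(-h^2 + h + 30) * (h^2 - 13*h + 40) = -h^4 + 14*h^3 - 23*h^2 - 350*h + 1200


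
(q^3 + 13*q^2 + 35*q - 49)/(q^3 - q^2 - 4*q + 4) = (q^2 + 14*q + 49)/(q^2 - 4)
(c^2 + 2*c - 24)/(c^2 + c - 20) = (c + 6)/(c + 5)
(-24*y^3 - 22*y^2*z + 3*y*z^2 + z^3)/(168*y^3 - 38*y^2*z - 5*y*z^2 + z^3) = (-y - z)/(7*y - z)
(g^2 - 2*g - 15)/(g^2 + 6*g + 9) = (g - 5)/(g + 3)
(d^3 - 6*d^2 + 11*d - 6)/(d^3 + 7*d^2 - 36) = (d^2 - 4*d + 3)/(d^2 + 9*d + 18)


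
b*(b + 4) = b^2 + 4*b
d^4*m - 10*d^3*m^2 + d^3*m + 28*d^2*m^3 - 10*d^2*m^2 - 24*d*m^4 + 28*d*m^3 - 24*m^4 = (d - 6*m)*(d - 2*m)^2*(d*m + m)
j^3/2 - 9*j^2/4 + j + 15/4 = (j/2 + 1/2)*(j - 3)*(j - 5/2)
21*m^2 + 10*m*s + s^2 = (3*m + s)*(7*m + s)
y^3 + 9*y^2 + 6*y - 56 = (y - 2)*(y + 4)*(y + 7)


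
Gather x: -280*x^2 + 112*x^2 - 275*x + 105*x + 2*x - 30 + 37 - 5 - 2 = -168*x^2 - 168*x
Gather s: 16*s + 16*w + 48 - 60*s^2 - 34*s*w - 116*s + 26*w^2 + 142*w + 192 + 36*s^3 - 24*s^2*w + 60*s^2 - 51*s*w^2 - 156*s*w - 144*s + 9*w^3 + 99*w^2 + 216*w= 36*s^3 - 24*s^2*w + s*(-51*w^2 - 190*w - 244) + 9*w^3 + 125*w^2 + 374*w + 240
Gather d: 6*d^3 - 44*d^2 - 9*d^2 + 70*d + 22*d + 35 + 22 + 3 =6*d^3 - 53*d^2 + 92*d + 60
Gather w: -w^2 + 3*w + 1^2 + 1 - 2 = -w^2 + 3*w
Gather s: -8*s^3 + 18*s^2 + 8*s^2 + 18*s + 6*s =-8*s^3 + 26*s^2 + 24*s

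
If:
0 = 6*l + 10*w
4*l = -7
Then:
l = -7/4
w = 21/20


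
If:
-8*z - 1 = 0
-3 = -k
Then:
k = 3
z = -1/8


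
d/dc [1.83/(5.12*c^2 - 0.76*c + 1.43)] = (1.3908 - 18.7392*c)/(5.12*c^2 - 0.76*c + 1.43)^2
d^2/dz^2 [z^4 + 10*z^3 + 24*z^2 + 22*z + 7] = 12*z^2 + 60*z + 48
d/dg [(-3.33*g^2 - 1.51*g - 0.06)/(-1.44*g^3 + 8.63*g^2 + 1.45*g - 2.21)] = (-4.7952*g^4 - 4.3488*g^3 + 7.9436*g^2 + 15.7542*g + 3.4241)/(2.0736*g^6 - 24.8544*g^5 + 70.3009*g^4 + 31.3918*g^3 - 36.0421*g^2 - 6.409*g + 4.8841)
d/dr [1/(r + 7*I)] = -1/(r + 7*I)^2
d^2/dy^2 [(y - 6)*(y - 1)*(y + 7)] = 6*y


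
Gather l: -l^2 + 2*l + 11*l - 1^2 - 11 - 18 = -l^2 + 13*l - 30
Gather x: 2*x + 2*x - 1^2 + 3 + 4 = 4*x + 6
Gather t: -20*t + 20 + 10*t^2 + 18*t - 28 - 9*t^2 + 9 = t^2 - 2*t + 1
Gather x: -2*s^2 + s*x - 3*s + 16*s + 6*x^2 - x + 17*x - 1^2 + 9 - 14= -2*s^2 + 13*s + 6*x^2 + x*(s + 16) - 6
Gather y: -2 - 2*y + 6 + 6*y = 4*y + 4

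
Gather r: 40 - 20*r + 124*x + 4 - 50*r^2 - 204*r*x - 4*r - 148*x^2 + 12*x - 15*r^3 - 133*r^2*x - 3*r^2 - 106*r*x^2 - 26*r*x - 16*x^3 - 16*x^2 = -15*r^3 + r^2*(-133*x - 53) + r*(-106*x^2 - 230*x - 24) - 16*x^3 - 164*x^2 + 136*x + 44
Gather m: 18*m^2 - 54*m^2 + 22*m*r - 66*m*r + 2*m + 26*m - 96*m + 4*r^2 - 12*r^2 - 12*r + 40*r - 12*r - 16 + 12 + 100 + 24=-36*m^2 + m*(-44*r - 68) - 8*r^2 + 16*r + 120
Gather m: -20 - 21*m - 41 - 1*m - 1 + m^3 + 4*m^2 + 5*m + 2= m^3 + 4*m^2 - 17*m - 60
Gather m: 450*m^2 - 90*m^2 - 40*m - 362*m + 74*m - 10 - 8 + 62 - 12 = 360*m^2 - 328*m + 32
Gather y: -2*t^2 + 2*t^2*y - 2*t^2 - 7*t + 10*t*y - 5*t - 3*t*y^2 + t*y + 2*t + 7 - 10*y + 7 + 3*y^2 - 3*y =-4*t^2 - 10*t + y^2*(3 - 3*t) + y*(2*t^2 + 11*t - 13) + 14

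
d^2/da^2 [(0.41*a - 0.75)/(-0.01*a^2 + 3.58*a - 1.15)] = (-(0.02*a - 3.58)*(0.04*a - 7.16)*(0.41*a - 0.75) + (0.0246*a - 2.9506)*(0.01*a^2 - 3.58*a + 1.15))/(0.01*a^2 - 3.58*a + 1.15)^3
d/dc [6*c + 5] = 6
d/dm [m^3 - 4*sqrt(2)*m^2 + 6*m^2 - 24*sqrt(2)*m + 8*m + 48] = 3*m^2 - 8*sqrt(2)*m + 12*m - 24*sqrt(2) + 8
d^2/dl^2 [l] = 0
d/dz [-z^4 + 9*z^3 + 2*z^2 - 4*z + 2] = -4*z^3 + 27*z^2 + 4*z - 4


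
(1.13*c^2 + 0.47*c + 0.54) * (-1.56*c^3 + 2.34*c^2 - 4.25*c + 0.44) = -1.7628*c^5 + 1.911*c^4 - 4.5451*c^3 - 0.2367*c^2 - 2.0882*c + 0.2376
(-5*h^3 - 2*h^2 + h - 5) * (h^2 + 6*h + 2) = -5*h^5 - 32*h^4 - 21*h^3 - 3*h^2 - 28*h - 10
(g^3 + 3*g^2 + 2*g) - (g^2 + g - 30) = g^3 + 2*g^2 + g + 30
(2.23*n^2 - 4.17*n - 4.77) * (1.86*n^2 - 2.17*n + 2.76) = 4.1478*n^4 - 12.5953*n^3 + 6.3315*n^2 - 1.1583*n - 13.1652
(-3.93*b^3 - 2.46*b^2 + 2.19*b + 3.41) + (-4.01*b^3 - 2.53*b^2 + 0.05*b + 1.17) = -7.94*b^3 - 4.99*b^2 + 2.24*b + 4.58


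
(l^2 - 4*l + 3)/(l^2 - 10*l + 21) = (l - 1)/(l - 7)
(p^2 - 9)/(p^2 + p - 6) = (p - 3)/(p - 2)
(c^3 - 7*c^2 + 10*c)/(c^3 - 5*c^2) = (c - 2)/c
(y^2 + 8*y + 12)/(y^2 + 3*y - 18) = (y + 2)/(y - 3)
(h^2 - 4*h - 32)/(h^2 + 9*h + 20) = (h - 8)/(h + 5)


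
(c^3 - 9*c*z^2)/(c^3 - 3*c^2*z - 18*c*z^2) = (-c + 3*z)/(-c + 6*z)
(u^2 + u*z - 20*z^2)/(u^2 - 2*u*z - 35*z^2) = (-u + 4*z)/(-u + 7*z)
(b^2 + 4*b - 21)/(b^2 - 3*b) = (b + 7)/b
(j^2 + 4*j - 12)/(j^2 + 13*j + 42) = (j - 2)/(j + 7)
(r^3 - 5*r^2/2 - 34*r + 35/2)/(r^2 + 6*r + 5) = (2*r^2 - 15*r + 7)/(2*(r + 1))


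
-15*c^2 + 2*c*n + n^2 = (-3*c + n)*(5*c + n)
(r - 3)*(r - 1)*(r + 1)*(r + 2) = r^4 - r^3 - 7*r^2 + r + 6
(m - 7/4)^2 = m^2 - 7*m/2 + 49/16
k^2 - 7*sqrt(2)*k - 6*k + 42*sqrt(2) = (k - 6)*(k - 7*sqrt(2))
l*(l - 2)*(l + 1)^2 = l^4 - 3*l^2 - 2*l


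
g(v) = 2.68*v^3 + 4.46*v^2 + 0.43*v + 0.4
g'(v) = 8.04*v^2 + 8.92*v + 0.43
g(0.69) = 3.70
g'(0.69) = 10.41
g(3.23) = 138.63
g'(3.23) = 113.12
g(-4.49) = -154.21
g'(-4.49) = 122.47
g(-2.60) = -17.67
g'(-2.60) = 31.59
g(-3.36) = -52.35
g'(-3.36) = 61.23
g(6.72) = 1017.98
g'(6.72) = 423.45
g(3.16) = 130.86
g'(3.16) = 108.90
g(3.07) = 121.30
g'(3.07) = 103.59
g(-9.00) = -1595.93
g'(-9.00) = 571.39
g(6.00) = 742.42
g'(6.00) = 343.39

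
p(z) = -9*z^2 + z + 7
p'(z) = 1 - 18*z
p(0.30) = 6.49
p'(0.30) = -4.40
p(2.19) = -33.97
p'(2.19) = -38.42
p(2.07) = -29.49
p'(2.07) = -36.26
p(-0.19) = 6.49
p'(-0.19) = 4.42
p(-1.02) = -3.38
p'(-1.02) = 19.36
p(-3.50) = -106.75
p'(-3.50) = 64.00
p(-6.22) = -347.42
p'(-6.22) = 112.96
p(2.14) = -32.08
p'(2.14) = -37.52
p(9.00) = -713.00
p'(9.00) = -161.00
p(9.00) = -713.00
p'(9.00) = -161.00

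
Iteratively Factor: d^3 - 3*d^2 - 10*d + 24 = (d - 2)*(d^2 - d - 12) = (d - 2)*(d + 3)*(d - 4)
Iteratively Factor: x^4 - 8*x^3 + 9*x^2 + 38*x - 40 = (x - 1)*(x^3 - 7*x^2 + 2*x + 40) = (x - 4)*(x - 1)*(x^2 - 3*x - 10) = (x - 5)*(x - 4)*(x - 1)*(x + 2)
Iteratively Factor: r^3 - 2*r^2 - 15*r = (r + 3)*(r^2 - 5*r) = (r - 5)*(r + 3)*(r)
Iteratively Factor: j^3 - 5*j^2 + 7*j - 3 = (j - 1)*(j^2 - 4*j + 3) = (j - 1)^2*(j - 3)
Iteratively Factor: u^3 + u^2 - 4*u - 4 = (u - 2)*(u^2 + 3*u + 2) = (u - 2)*(u + 1)*(u + 2)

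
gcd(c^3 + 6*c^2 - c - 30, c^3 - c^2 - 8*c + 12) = c^2 + c - 6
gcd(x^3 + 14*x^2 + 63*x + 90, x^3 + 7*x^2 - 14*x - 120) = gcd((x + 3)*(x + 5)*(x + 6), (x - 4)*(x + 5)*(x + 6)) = x^2 + 11*x + 30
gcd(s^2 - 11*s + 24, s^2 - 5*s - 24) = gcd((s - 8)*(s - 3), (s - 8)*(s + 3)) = s - 8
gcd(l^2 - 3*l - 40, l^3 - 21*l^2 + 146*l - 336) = l - 8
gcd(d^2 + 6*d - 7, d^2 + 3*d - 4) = d - 1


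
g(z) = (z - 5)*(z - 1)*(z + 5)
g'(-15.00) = 680.00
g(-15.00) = -3200.00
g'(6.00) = 71.00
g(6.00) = 55.00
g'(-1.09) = -19.26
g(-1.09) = 49.77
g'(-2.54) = -0.57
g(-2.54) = 65.66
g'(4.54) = 27.75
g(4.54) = -15.53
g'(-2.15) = -6.83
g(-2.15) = 64.19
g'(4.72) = 32.40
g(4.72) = -10.12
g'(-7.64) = 165.39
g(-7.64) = -288.31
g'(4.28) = 21.40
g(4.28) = -21.92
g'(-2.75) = 3.19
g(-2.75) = 65.39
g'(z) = (z - 5)*(z - 1) + (z - 5)*(z + 5) + (z - 1)*(z + 5)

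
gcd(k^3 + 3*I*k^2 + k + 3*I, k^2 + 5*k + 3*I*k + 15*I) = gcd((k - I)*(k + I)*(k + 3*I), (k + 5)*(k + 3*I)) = k + 3*I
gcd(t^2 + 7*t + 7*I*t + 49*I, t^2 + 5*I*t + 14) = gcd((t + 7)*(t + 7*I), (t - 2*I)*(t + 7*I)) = t + 7*I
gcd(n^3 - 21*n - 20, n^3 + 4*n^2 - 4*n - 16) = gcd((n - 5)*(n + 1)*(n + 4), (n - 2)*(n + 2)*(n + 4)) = n + 4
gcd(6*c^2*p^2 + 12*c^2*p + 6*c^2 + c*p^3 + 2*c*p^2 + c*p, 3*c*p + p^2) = 1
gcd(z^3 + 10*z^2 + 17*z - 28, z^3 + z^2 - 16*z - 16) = z + 4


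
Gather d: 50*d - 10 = 50*d - 10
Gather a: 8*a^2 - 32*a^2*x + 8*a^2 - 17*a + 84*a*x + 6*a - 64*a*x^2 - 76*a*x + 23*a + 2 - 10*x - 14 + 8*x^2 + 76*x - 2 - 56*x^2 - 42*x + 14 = a^2*(16 - 32*x) + a*(-64*x^2 + 8*x + 12) - 48*x^2 + 24*x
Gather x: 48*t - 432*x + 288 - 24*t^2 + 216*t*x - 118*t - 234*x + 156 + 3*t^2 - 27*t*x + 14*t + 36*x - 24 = -21*t^2 - 56*t + x*(189*t - 630) + 420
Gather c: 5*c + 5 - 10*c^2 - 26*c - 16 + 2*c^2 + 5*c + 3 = -8*c^2 - 16*c - 8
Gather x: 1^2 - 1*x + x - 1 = 0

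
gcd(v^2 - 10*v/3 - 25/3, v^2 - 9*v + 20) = v - 5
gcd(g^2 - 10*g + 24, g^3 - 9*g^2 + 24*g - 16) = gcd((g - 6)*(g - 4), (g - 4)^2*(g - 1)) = g - 4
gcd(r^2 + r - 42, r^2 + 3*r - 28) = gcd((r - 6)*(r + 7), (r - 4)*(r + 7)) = r + 7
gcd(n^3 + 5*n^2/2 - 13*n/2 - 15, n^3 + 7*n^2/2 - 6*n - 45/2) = n^2 + n/2 - 15/2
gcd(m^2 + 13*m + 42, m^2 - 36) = m + 6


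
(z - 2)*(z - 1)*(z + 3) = z^3 - 7*z + 6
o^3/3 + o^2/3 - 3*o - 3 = (o/3 + 1)*(o - 3)*(o + 1)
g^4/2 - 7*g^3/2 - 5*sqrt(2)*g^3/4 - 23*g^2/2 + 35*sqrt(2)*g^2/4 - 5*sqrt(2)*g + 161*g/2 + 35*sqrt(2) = (g/2 + sqrt(2))*(g - 7)*(g - 5*sqrt(2))*(g + sqrt(2)/2)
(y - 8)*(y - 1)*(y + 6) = y^3 - 3*y^2 - 46*y + 48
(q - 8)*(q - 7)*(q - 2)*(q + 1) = q^4 - 16*q^3 + 69*q^2 - 26*q - 112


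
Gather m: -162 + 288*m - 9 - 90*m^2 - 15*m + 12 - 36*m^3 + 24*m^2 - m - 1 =-36*m^3 - 66*m^2 + 272*m - 160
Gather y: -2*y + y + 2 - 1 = 1 - y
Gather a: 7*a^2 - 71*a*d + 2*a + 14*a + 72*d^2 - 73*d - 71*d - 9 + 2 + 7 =7*a^2 + a*(16 - 71*d) + 72*d^2 - 144*d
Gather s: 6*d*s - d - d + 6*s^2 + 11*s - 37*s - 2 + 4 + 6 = -2*d + 6*s^2 + s*(6*d - 26) + 8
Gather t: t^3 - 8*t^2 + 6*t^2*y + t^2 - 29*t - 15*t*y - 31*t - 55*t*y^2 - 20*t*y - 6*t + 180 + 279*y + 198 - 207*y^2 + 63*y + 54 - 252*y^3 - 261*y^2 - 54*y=t^3 + t^2*(6*y - 7) + t*(-55*y^2 - 35*y - 66) - 252*y^3 - 468*y^2 + 288*y + 432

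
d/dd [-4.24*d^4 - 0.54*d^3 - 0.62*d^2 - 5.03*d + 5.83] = -16.96*d^3 - 1.62*d^2 - 1.24*d - 5.03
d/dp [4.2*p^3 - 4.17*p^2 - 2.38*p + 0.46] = 12.6*p^2 - 8.34*p - 2.38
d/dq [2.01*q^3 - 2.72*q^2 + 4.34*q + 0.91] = 6.03*q^2 - 5.44*q + 4.34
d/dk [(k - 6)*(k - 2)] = 2*k - 8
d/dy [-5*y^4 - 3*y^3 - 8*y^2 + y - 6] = -20*y^3 - 9*y^2 - 16*y + 1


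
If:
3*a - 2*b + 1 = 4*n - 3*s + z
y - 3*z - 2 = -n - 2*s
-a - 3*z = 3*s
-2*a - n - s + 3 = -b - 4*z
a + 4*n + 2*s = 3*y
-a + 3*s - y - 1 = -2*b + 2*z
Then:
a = 57/34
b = 32/17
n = 8/17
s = -4/17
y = 35/34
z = -11/34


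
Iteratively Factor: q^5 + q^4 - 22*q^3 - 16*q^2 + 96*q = (q - 4)*(q^4 + 5*q^3 - 2*q^2 - 24*q) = q*(q - 4)*(q^3 + 5*q^2 - 2*q - 24) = q*(q - 4)*(q - 2)*(q^2 + 7*q + 12) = q*(q - 4)*(q - 2)*(q + 3)*(q + 4)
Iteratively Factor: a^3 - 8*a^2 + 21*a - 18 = (a - 3)*(a^2 - 5*a + 6) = (a - 3)^2*(a - 2)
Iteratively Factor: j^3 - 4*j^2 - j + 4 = (j + 1)*(j^2 - 5*j + 4) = (j - 4)*(j + 1)*(j - 1)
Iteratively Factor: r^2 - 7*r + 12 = (r - 3)*(r - 4)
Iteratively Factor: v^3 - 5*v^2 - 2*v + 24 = (v - 4)*(v^2 - v - 6) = (v - 4)*(v - 3)*(v + 2)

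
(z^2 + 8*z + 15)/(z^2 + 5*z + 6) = (z + 5)/(z + 2)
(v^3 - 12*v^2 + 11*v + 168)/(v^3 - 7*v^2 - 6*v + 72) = (v^2 - 15*v + 56)/(v^2 - 10*v + 24)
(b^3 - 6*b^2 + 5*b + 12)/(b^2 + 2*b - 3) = (b^3 - 6*b^2 + 5*b + 12)/(b^2 + 2*b - 3)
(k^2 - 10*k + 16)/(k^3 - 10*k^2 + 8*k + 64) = (k - 2)/(k^2 - 2*k - 8)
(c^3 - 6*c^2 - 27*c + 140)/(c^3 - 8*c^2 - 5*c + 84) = (c + 5)/(c + 3)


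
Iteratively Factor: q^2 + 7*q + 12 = (q + 4)*(q + 3)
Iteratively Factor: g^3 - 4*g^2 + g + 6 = (g - 2)*(g^2 - 2*g - 3) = (g - 2)*(g + 1)*(g - 3)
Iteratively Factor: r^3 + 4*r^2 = (r + 4)*(r^2) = r*(r + 4)*(r)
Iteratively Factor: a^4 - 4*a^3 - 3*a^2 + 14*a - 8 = (a + 2)*(a^3 - 6*a^2 + 9*a - 4) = (a - 1)*(a + 2)*(a^2 - 5*a + 4) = (a - 4)*(a - 1)*(a + 2)*(a - 1)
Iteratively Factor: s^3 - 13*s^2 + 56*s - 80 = (s - 5)*(s^2 - 8*s + 16) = (s - 5)*(s - 4)*(s - 4)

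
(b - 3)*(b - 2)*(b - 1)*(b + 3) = b^4 - 3*b^3 - 7*b^2 + 27*b - 18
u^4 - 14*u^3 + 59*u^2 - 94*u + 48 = (u - 8)*(u - 3)*(u - 2)*(u - 1)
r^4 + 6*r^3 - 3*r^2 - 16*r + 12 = (r - 1)^2*(r + 2)*(r + 6)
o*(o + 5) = o^2 + 5*o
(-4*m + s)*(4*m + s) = -16*m^2 + s^2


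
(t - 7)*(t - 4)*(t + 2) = t^3 - 9*t^2 + 6*t + 56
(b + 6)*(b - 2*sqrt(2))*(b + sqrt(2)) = b^3 - sqrt(2)*b^2 + 6*b^2 - 6*sqrt(2)*b - 4*b - 24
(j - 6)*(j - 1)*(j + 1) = j^3 - 6*j^2 - j + 6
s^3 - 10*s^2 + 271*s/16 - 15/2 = (s - 8)*(s - 5/4)*(s - 3/4)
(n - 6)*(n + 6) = n^2 - 36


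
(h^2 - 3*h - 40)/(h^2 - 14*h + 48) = (h + 5)/(h - 6)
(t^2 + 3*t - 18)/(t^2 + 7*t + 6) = (t - 3)/(t + 1)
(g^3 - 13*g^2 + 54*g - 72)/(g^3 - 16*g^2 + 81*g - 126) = (g - 4)/(g - 7)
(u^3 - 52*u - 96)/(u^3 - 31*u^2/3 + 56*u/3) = 3*(u^2 + 8*u + 12)/(u*(3*u - 7))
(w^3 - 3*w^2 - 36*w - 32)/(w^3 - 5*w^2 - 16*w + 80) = (w^2 - 7*w - 8)/(w^2 - 9*w + 20)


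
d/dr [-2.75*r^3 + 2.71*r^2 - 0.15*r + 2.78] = -8.25*r^2 + 5.42*r - 0.15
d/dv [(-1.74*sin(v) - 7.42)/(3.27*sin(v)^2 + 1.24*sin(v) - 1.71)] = (5.6898*sin(v)^2 + 48.5268*sin(v) + 12.1762)*cos(v)/(10.6929*sin(v)^4 + 8.1096*sin(v)^3 - 9.6458*sin(v)^2 - 4.2408*sin(v) + 2.9241)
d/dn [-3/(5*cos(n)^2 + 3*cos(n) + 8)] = -3*(10*cos(n) + 3)*sin(n)/(5*cos(n)^2 + 3*cos(n) + 8)^2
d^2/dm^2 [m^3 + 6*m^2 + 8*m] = 6*m + 12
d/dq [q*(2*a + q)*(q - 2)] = 4*a*q - 4*a + 3*q^2 - 4*q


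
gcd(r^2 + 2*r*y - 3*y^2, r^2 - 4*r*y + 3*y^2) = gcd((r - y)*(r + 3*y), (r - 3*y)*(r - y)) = -r + y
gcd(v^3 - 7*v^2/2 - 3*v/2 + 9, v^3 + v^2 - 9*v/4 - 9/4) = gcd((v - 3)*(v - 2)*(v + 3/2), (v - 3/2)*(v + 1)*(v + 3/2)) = v + 3/2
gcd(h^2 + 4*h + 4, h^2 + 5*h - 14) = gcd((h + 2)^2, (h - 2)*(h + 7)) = 1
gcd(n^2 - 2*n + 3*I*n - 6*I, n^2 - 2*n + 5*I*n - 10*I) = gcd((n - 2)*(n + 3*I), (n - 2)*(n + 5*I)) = n - 2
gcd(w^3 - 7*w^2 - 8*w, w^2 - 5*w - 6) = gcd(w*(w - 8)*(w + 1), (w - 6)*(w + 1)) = w + 1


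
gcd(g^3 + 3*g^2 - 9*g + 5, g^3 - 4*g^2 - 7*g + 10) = g - 1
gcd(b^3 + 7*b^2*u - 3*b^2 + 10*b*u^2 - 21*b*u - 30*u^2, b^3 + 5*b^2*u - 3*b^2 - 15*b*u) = b^2 + 5*b*u - 3*b - 15*u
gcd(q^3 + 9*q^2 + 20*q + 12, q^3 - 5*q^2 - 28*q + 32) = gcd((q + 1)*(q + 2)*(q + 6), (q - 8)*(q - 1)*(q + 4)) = 1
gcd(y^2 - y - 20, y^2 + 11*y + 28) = y + 4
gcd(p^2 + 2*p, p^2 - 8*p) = p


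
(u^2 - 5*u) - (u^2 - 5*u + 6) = -6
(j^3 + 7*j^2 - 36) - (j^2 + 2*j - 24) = j^3 + 6*j^2 - 2*j - 12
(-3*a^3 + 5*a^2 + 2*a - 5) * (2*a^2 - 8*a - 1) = -6*a^5 + 34*a^4 - 33*a^3 - 31*a^2 + 38*a + 5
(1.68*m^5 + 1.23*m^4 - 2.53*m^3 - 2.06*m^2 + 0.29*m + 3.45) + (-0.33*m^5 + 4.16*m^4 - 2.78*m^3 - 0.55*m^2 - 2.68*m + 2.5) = 1.35*m^5 + 5.39*m^4 - 5.31*m^3 - 2.61*m^2 - 2.39*m + 5.95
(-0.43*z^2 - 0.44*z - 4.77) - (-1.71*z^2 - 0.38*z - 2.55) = 1.28*z^2 - 0.06*z - 2.22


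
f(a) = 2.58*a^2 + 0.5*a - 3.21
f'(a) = 5.16*a + 0.5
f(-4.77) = 53.11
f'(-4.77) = -24.11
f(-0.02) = -3.22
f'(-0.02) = 0.40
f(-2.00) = 6.11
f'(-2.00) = -9.82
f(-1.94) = 5.53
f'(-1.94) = -9.51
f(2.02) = 8.33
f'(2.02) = 10.92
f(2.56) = 14.98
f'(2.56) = 13.71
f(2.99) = 21.35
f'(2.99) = 15.93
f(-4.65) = 50.25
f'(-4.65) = -23.49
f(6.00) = 92.67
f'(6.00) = 31.46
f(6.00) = 92.67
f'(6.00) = 31.46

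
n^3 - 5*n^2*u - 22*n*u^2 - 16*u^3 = (n - 8*u)*(n + u)*(n + 2*u)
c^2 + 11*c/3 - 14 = (c - 7/3)*(c + 6)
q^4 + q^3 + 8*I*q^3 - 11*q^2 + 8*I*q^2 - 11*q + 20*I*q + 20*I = (q + 1)*(q - I)*(q + 4*I)*(q + 5*I)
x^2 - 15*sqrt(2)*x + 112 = (x - 8*sqrt(2))*(x - 7*sqrt(2))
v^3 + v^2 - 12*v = v*(v - 3)*(v + 4)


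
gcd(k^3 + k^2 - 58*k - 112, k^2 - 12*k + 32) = k - 8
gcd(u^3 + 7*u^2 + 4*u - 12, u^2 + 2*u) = u + 2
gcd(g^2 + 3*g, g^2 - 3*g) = g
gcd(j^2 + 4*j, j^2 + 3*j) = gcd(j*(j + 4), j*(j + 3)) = j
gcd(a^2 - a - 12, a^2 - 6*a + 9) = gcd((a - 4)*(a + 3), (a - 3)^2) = 1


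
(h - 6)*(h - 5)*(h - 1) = h^3 - 12*h^2 + 41*h - 30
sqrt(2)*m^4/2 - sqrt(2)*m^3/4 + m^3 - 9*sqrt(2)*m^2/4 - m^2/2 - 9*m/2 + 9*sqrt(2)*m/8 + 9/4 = (m - 1/2)*(m - 3*sqrt(2)/2)*(m + 3*sqrt(2)/2)*(sqrt(2)*m/2 + 1)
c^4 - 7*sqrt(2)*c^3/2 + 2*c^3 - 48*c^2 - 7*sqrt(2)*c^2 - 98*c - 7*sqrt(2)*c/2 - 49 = (c + 1)^2*(c - 7*sqrt(2))*(c + 7*sqrt(2)/2)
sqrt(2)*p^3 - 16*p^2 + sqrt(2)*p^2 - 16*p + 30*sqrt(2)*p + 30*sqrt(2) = (p - 5*sqrt(2))*(p - 3*sqrt(2))*(sqrt(2)*p + sqrt(2))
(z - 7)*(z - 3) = z^2 - 10*z + 21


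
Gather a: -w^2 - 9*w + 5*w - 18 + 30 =-w^2 - 4*w + 12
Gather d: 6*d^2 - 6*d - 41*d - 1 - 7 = 6*d^2 - 47*d - 8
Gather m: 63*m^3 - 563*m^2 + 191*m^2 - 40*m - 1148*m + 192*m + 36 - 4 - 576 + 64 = 63*m^3 - 372*m^2 - 996*m - 480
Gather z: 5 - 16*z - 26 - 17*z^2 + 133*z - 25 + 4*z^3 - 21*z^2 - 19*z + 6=4*z^3 - 38*z^2 + 98*z - 40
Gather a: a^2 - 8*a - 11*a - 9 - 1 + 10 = a^2 - 19*a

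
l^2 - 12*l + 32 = (l - 8)*(l - 4)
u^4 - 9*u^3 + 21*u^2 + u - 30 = (u - 5)*(u - 3)*(u - 2)*(u + 1)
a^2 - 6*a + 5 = (a - 5)*(a - 1)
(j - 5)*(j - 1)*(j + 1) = j^3 - 5*j^2 - j + 5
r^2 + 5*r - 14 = (r - 2)*(r + 7)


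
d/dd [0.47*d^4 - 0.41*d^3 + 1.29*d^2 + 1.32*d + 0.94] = 1.88*d^3 - 1.23*d^2 + 2.58*d + 1.32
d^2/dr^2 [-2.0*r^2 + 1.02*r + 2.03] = -4.00000000000000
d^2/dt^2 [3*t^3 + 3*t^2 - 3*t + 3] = 18*t + 6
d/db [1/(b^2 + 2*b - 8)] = 2*(-b - 1)/(b^2 + 2*b - 8)^2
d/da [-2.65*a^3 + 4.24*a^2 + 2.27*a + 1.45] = -7.95*a^2 + 8.48*a + 2.27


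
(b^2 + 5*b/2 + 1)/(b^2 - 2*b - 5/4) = 2*(b + 2)/(2*b - 5)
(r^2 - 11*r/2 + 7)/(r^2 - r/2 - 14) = (-2*r^2 + 11*r - 14)/(-2*r^2 + r + 28)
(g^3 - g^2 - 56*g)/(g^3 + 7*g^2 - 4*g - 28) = g*(g - 8)/(g^2 - 4)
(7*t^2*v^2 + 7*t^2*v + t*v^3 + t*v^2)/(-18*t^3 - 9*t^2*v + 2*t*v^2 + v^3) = t*v*(-7*t*v - 7*t - v^2 - v)/(18*t^3 + 9*t^2*v - 2*t*v^2 - v^3)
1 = 1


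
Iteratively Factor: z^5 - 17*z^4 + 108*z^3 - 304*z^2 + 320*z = (z)*(z^4 - 17*z^3 + 108*z^2 - 304*z + 320) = z*(z - 4)*(z^3 - 13*z^2 + 56*z - 80) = z*(z - 4)^2*(z^2 - 9*z + 20) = z*(z - 5)*(z - 4)^2*(z - 4)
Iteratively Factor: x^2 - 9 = (x - 3)*(x + 3)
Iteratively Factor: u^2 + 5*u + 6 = (u + 3)*(u + 2)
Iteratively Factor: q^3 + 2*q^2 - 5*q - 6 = (q + 1)*(q^2 + q - 6) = (q - 2)*(q + 1)*(q + 3)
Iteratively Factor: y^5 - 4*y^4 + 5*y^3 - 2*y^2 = (y)*(y^4 - 4*y^3 + 5*y^2 - 2*y) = y*(y - 1)*(y^3 - 3*y^2 + 2*y) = y*(y - 2)*(y - 1)*(y^2 - y) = y^2*(y - 2)*(y - 1)*(y - 1)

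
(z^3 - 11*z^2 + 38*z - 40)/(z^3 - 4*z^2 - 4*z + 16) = (z - 5)/(z + 2)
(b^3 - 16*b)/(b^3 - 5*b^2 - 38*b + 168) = b*(b + 4)/(b^2 - b - 42)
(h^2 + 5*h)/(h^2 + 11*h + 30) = h/(h + 6)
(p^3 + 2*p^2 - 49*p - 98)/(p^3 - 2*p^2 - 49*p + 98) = (p + 2)/(p - 2)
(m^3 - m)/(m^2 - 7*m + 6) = m*(m + 1)/(m - 6)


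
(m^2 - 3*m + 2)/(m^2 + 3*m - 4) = (m - 2)/(m + 4)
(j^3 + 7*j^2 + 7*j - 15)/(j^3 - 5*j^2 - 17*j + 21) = (j + 5)/(j - 7)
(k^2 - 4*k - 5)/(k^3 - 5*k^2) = (k + 1)/k^2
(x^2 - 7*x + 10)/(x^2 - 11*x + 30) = (x - 2)/(x - 6)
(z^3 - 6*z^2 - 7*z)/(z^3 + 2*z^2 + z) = (z - 7)/(z + 1)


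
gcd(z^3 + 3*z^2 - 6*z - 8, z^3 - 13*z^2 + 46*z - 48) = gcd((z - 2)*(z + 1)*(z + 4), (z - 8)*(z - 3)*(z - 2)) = z - 2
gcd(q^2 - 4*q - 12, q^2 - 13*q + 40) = 1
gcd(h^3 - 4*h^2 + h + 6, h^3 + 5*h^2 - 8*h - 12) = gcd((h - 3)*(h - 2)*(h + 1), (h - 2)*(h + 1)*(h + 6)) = h^2 - h - 2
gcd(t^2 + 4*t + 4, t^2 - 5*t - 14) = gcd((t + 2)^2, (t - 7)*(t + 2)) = t + 2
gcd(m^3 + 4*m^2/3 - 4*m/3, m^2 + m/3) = m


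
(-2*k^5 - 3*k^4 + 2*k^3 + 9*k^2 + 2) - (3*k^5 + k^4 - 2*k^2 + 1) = -5*k^5 - 4*k^4 + 2*k^3 + 11*k^2 + 1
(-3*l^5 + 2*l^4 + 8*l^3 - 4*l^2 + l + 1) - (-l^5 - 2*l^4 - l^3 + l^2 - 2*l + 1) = -2*l^5 + 4*l^4 + 9*l^3 - 5*l^2 + 3*l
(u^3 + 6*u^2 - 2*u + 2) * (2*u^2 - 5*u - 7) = 2*u^5 + 7*u^4 - 41*u^3 - 28*u^2 + 4*u - 14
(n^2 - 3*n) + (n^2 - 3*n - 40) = 2*n^2 - 6*n - 40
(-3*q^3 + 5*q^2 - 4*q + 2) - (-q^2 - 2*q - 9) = -3*q^3 + 6*q^2 - 2*q + 11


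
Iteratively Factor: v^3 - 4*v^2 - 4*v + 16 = (v + 2)*(v^2 - 6*v + 8) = (v - 2)*(v + 2)*(v - 4)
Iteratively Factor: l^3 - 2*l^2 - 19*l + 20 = (l - 5)*(l^2 + 3*l - 4) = (l - 5)*(l + 4)*(l - 1)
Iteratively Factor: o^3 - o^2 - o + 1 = (o - 1)*(o^2 - 1) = (o - 1)*(o + 1)*(o - 1)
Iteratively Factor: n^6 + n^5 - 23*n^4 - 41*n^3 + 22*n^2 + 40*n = (n - 1)*(n^5 + 2*n^4 - 21*n^3 - 62*n^2 - 40*n) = (n - 1)*(n + 2)*(n^4 - 21*n^2 - 20*n) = (n - 1)*(n + 2)*(n + 4)*(n^3 - 4*n^2 - 5*n) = n*(n - 1)*(n + 2)*(n + 4)*(n^2 - 4*n - 5) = n*(n - 1)*(n + 1)*(n + 2)*(n + 4)*(n - 5)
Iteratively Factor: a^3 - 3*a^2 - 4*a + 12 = (a - 2)*(a^2 - a - 6) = (a - 2)*(a + 2)*(a - 3)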